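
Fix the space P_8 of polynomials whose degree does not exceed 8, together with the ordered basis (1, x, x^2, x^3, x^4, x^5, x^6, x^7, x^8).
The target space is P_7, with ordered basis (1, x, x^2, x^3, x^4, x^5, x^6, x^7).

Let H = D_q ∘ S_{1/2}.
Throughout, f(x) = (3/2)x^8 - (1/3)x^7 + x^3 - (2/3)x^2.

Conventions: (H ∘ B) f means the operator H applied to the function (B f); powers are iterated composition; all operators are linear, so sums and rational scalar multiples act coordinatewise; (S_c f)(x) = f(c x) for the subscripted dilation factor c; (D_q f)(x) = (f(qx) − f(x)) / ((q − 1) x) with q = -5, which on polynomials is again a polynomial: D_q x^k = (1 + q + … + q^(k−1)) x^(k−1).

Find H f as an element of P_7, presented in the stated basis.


g(x) = -(12207/32)x^7 - (13021/384)x^6 + (21/8)x^2 + (2/3)x

S_{1/2} f = (3/512)x^8 - (1/384)x^7 + (1/8)x^3 - (1/6)x^2
D_q S_{1/2} f = -(12207/32)x^7 - (13021/384)x^6 + (21/8)x^2 + (2/3)x


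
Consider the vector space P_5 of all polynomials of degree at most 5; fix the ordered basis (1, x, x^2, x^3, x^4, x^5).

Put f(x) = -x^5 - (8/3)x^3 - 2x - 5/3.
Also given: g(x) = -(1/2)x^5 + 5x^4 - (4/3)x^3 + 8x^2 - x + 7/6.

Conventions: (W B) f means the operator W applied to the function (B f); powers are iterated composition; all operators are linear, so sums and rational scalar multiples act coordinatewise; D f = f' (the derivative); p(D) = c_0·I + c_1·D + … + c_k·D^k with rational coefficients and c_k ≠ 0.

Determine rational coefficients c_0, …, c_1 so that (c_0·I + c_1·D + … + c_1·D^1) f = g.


p(D) = (1/2)·I − D, i.e. c_0 = 1/2, c_1 = -1

D^0 f = -x^5 - (8/3)x^3 - 2x - 5/3
D^1 f = -5x^4 - 8x^2 - 2
matching coefficients of g against c_0 f + c_1 Df + … from the top degree down determines the c_i
solution: c_0 = 1/2, c_1 = -1


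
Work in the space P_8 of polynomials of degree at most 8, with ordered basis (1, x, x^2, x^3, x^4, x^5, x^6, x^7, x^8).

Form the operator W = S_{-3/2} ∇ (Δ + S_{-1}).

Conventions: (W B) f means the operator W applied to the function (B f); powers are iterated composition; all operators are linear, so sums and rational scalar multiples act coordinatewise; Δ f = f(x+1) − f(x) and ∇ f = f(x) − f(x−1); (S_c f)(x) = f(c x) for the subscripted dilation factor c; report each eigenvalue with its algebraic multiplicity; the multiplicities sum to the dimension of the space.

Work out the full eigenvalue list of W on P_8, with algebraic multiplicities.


image of 1: 0
image of x: -1
image of x^2: -3x + 1
image of x^3: -(27/4)x^2 - (27/2)x - 1
image of x^4: -(27/2)x^3 + (27/2)x^2 - 6x + 1
image of x^5: -(405/16)x^4 - (405/4)x^3 - (45/2)x^2 - (45/2)x - 1
image of x^6: -(729/16)x^5 + (1215/16)x^4 - (135/2)x^3 + (135/4)x^2 - 9x + 1
image of x^7: -(5103/64)x^6 - (15309/32)x^5 - (2835/16)x^4 - (2835/8)x^3 - (189/4)x^2 - (63/2)x - 1
image of x^8: -(2187/16)x^7 + (5103/16)x^6 - (1701/4)x^5 + (2835/8)x^4 - 189x^3 + 63x^2 - 12x + 1
the matrix is upper triangular; its diagonal is (0, 0, 0, 0, 0, 0, 0, 0, 0)
for a triangular matrix the eigenvalues are the diagonal entries, with algebraic multiplicity their repetition count

λ = 0 (multiplicity 9)


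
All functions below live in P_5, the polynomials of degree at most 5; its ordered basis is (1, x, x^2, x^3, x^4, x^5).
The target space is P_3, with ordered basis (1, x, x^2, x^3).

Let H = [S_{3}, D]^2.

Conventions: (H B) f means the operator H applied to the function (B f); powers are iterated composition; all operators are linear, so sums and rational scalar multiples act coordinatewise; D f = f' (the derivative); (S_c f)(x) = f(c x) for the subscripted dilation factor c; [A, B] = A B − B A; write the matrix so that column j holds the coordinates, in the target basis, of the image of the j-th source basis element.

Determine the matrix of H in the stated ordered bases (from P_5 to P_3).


the matrix is [[0, 0, 24, 0, 0, 0]; [0, 0, 0, 648, 0, 0]; [0, 0, 0, 0, 11664, 0]; [0, 0, 0, 0, 0, 174960]] (rows listed top to bottom)

image of 1: 0
image of x: 0
image of x^2: 24
image of x^3: 648x
image of x^4: 11664x^2
image of x^5: 174960x^3
each image's coordinates form column j of the matrix


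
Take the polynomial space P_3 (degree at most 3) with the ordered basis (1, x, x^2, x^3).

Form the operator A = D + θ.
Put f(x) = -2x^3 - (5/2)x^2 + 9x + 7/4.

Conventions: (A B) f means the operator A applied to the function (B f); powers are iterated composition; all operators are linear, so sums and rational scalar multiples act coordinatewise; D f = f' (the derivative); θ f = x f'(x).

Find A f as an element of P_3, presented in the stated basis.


the result is g(x) = -6x^3 - 11x^2 + 4x + 9

D f = -6x^2 - 5x + 9
θ f = -6x^3 - 5x^2 + 9x
(D + θ) f = -6x^3 - 11x^2 + 4x + 9


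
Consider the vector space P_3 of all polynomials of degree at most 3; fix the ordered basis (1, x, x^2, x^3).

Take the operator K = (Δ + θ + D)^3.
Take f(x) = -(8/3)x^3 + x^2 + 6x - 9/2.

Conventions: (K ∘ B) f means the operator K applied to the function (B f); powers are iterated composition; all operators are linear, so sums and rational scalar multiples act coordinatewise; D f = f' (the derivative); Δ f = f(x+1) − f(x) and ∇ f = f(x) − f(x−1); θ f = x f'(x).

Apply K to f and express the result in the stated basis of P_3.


Δ f = -8x^2 - 6x + 13/3
θ f = -8x^3 + 2x^2 + 6x
D f = -8x^2 + 2x + 6
(Δ + θ + D) f = -8x^3 - 14x^2 + 2x + 31/3
Δ (Δ + θ + D) f = -24x^2 - 52x - 20
θ (Δ + θ + D) f = -24x^3 - 28x^2 + 2x
D (Δ + θ + D) f = -24x^2 - 28x + 2
(Δ + θ + D) (Δ + θ + D) f = -24x^3 - 76x^2 - 78x - 18
Δ (Δ + θ + D) (Δ + θ + D) f = -72x^2 - 224x - 178
θ (Δ + θ + D) (Δ + θ + D) f = -72x^3 - 152x^2 - 78x
D (Δ + θ + D) (Δ + θ + D) f = -72x^2 - 152x - 78
(Δ + θ + D) (Δ + θ + D) (Δ + θ + D) f = -72x^3 - 296x^2 - 454x - 256

the result is g(x) = -72x^3 - 296x^2 - 454x - 256


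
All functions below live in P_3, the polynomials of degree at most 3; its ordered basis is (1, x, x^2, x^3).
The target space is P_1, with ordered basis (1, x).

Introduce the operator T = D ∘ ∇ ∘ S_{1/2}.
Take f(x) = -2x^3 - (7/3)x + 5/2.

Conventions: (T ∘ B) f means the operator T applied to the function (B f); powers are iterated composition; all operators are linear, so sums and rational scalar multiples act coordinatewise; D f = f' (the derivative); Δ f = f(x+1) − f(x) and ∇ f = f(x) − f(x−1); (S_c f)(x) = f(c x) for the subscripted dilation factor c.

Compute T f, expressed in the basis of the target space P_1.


S_{1/2} f = -(1/4)x^3 - (7/6)x + 5/2
∇ S_{1/2} f = -(3/4)x^2 + (3/4)x - 17/12
D ∇ S_{1/2} f = -(3/2)x + 3/4

the image equals g(x) = -(3/2)x + 3/4


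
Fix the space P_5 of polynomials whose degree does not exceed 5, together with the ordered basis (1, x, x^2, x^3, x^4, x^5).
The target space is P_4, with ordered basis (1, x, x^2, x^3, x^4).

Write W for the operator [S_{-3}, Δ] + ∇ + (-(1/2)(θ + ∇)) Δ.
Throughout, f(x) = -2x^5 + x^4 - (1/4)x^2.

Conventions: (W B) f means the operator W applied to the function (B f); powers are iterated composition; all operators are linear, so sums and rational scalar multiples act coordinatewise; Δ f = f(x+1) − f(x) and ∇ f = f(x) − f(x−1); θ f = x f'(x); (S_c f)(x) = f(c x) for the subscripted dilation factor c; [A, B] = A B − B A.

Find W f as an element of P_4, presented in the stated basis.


g(x) = -3230x^4 - 4684x^3 - 5490x^2 - (10813/4)x - 1139/2

Δ f = -10x^4 - 16x^3 - 14x^2 - (13/2)x - 5/4
S_{-3} Δ f = -810x^4 + 432x^3 - 126x^2 + (39/2)x - 5/4
S_{-3} f = 486x^5 + 81x^4 - (9/4)x^2
Δ S_{-3} f = 2430x^4 + 5184x^3 + 5346x^2 + (5499/2)x + 2259/4
[S_{-3}, Δ] f = -3240x^4 - 4752x^3 - 5472x^2 - 2730x - 566
∇ f = -10x^4 + 24x^3 - 26x^2 + (27/2)x - 11/4
Δ f = -10x^4 - 16x^3 - 14x^2 - (13/2)x - 5/4
θ Δ f = -40x^4 - 48x^3 - 28x^2 - (13/2)x
∇ Δ f = -40x^3 + 12x^2 - 20x + 3/2
(θ + ∇) Δ f = -40x^4 - 88x^3 - 16x^2 - (53/2)x + 3/2
(-(1/2)(θ + ∇)) Δ f = 20x^4 + 44x^3 + 8x^2 + (53/4)x - 3/4
([S_{-3}, Δ] + ∇ + (-(1/2)(θ + ∇)) Δ) f = -3230x^4 - 4684x^3 - 5490x^2 - (10813/4)x - 1139/2


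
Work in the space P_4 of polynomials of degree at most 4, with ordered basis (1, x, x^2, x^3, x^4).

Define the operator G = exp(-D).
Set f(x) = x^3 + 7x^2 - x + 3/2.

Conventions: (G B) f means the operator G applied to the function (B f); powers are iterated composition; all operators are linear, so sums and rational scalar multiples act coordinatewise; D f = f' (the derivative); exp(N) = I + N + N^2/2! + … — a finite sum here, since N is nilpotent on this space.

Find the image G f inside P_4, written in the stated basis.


the image equals g(x) = x^3 + 4x^2 - 12x + 17/2

order-1 term: -3x^2 - 14x + 1
order-2 term: 3x + 7
order-3 term: -1
the series for exp(-D) f terminates at order 3
exp(-D) f = x^3 + 4x^2 - 12x + 17/2


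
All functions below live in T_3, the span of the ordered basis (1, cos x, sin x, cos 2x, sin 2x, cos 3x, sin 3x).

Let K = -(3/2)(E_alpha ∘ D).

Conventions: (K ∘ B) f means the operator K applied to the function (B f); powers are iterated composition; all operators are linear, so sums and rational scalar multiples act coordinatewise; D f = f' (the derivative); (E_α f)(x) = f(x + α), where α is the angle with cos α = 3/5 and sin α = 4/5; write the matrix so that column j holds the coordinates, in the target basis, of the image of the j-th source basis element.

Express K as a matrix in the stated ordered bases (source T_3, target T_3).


image of 1: 0
image of cos x: (6/5)cos x + (9/10)sin x
image of sin x: -(9/10)cos x + (6/5)sin x
image of cos 2x: (72/25)cos 2x - (21/25)sin 2x
image of sin 2x: (21/25)cos 2x + (72/25)sin 2x
image of cos 3x: (198/125)cos 3x - (1053/250)sin 3x
image of sin 3x: (1053/250)cos 3x + (198/125)sin 3x
each image's coordinates form column j of the matrix

the matrix is [[0, 0, 0, 0, 0, 0, 0]; [0, 6/5, -9/10, 0, 0, 0, 0]; [0, 9/10, 6/5, 0, 0, 0, 0]; [0, 0, 0, 72/25, 21/25, 0, 0]; [0, 0, 0, -21/25, 72/25, 0, 0]; [0, 0, 0, 0, 0, 198/125, 1053/250]; [0, 0, 0, 0, 0, -1053/250, 198/125]] (rows listed top to bottom)


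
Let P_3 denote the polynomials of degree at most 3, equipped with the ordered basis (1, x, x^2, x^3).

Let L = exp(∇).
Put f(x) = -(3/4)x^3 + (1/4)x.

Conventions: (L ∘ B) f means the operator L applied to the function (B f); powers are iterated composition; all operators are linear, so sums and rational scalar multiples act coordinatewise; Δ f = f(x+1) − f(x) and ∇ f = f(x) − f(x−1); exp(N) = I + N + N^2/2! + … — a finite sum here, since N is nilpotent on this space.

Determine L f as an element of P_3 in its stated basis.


order-1 term: -(9/4)x^2 + (9/4)x - 1/2
order-2 term: -(9/4)x + 9/4
order-3 term: -3/4
the series for exp(∇) f terminates at order 3
exp(∇) f = -(3/4)x^3 - (9/4)x^2 + (1/4)x + 1

g(x) = -(3/4)x^3 - (9/4)x^2 + (1/4)x + 1


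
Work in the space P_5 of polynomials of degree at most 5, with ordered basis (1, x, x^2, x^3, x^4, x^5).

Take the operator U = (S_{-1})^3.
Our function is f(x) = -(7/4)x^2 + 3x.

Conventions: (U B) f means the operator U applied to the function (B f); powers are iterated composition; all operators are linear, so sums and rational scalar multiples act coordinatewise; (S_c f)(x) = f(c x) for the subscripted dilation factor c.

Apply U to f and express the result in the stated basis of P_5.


S_{-1} f = -(7/4)x^2 - 3x
S_{-1} S_{-1} f = -(7/4)x^2 + 3x
S_{-1} S_{-1} S_{-1} f = -(7/4)x^2 - 3x

the image equals g(x) = -(7/4)x^2 - 3x


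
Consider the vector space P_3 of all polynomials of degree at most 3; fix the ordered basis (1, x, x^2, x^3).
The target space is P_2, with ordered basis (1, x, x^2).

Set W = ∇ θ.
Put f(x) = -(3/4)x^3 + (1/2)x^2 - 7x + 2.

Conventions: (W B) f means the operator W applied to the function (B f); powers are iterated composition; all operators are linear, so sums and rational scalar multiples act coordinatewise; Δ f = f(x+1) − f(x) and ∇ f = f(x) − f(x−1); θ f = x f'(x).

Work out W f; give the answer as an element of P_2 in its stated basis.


the image equals g(x) = -(27/4)x^2 + (35/4)x - 41/4

θ f = -(9/4)x^3 + x^2 - 7x
∇ θ f = -(27/4)x^2 + (35/4)x - 41/4


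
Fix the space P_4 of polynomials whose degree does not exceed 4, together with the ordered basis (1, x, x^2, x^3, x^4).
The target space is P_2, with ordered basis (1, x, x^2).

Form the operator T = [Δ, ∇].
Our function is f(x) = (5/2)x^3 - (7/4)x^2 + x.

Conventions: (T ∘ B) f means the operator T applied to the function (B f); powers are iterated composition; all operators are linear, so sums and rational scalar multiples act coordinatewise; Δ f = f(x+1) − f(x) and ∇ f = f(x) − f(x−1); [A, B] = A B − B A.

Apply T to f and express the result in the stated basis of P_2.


the result is g(x) = 0

∇ f = (15/2)x^2 - 11x + 21/4
Δ ∇ f = 15x - 7/2
Δ f = (15/2)x^2 + 4x + 7/4
∇ Δ f = 15x - 7/2
[Δ, ∇] f = 0


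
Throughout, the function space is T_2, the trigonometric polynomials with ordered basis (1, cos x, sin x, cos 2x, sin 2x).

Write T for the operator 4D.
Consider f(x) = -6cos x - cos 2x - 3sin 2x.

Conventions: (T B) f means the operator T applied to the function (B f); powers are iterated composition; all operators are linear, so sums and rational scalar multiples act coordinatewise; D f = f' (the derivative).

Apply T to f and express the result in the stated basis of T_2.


g(x) = 24sin x - 24cos 2x + 8sin 2x

D f = 6sin x - 6cos 2x + 2sin 2x
(4D) f = 24sin x - 24cos 2x + 8sin 2x


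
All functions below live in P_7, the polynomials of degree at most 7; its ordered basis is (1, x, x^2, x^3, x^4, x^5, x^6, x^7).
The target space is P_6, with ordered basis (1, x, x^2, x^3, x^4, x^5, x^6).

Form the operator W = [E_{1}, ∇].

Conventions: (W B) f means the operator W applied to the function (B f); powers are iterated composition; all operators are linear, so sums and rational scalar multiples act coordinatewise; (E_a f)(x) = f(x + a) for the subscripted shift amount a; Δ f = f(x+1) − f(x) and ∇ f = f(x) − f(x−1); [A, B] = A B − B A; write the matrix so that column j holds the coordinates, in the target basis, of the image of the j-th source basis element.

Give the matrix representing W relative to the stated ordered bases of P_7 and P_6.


the matrix is [[0, 0, 0, 0, 0, 0, 0, 0]; [0, 0, 0, 0, 0, 0, 0, 0]; [0, 0, 0, 0, 0, 0, 0, 0]; [0, 0, 0, 0, 0, 0, 0, 0]; [0, 0, 0, 0, 0, 0, 0, 0]; [0, 0, 0, 0, 0, 0, 0, 0]; [0, 0, 0, 0, 0, 0, 0, 0]] (rows listed top to bottom)

image of 1: 0
image of x: 0
image of x^2: 0
image of x^3: 0
image of x^4: 0
image of x^5: 0
image of x^6: 0
image of x^7: 0
each image's coordinates form column j of the matrix


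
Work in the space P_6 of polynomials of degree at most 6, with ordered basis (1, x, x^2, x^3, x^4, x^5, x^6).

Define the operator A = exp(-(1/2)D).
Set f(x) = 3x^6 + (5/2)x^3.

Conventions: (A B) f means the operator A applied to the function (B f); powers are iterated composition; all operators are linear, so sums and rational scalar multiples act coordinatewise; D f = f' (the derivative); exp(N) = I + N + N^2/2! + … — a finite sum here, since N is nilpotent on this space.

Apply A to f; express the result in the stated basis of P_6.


the result is g(x) = 3x^6 - 9x^5 + (45/4)x^4 - 5x^3 - (15/16)x^2 + (21/16)x - 17/64

order-1 term: -9x^5 - (15/4)x^2
order-2 term: (45/4)x^4 + (15/8)x
order-3 term: -(15/2)x^3 - 5/16
order-4 term: (45/16)x^2
order-5 term: -(9/16)x
order-6 term: 3/64
the series for exp(-(1/2)D) f terminates at order 6
exp(-(1/2)D) f = 3x^6 - 9x^5 + (45/4)x^4 - 5x^3 - (15/16)x^2 + (21/16)x - 17/64


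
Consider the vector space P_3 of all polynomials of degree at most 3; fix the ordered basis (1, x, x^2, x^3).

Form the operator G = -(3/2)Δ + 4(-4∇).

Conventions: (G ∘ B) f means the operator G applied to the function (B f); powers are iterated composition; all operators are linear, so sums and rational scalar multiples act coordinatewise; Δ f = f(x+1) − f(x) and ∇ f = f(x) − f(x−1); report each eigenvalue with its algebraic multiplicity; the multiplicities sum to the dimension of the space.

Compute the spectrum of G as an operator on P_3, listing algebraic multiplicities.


image of 1: 0
image of x: -35/2
image of x^2: -35x + 29/2
image of x^3: -(105/2)x^2 + (87/2)x - 35/2
the matrix is upper triangular; its diagonal is (0, 0, 0, 0)
for a triangular matrix the eigenvalues are the diagonal entries, with algebraic multiplicity their repetition count

λ = 0 (multiplicity 4)


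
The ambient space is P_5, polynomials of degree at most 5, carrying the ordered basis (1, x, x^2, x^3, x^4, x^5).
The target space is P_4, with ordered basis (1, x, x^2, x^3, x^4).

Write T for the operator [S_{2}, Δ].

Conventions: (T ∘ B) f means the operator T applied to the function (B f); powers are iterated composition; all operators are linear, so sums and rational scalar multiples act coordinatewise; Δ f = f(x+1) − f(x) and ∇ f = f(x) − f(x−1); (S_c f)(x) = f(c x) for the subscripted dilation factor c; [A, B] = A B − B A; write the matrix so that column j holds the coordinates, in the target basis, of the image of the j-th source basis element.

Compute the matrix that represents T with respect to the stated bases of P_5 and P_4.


the matrix is [[0, -1, -3, -7, -15, -31]; [0, 0, -4, -18, -56, -150]; [0, 0, 0, -12, -72, -280]; [0, 0, 0, 0, -32, -240]; [0, 0, 0, 0, 0, -80]] (rows listed top to bottom)

image of 1: 0
image of x: -1
image of x^2: -4x - 3
image of x^3: -12x^2 - 18x - 7
image of x^4: -32x^3 - 72x^2 - 56x - 15
image of x^5: -80x^4 - 240x^3 - 280x^2 - 150x - 31
each image's coordinates form column j of the matrix


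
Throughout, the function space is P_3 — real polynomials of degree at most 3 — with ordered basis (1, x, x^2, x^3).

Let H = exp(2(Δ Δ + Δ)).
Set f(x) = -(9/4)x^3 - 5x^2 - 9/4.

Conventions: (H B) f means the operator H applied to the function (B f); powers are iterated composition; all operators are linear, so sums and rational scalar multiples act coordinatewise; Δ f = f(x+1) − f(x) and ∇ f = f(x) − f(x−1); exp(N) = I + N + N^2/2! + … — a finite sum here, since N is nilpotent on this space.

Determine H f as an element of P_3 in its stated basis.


order-1 term: -(27/2)x^2 - (121/2)x - 123/2
order-2 term: -27x - 101
order-3 term: -18
the series for exp(2(Δ Δ + Δ)) f terminates at order 3
exp(2(Δ Δ + Δ)) f = -(9/4)x^3 - (37/2)x^2 - (175/2)x - 731/4

g(x) = -(9/4)x^3 - (37/2)x^2 - (175/2)x - 731/4


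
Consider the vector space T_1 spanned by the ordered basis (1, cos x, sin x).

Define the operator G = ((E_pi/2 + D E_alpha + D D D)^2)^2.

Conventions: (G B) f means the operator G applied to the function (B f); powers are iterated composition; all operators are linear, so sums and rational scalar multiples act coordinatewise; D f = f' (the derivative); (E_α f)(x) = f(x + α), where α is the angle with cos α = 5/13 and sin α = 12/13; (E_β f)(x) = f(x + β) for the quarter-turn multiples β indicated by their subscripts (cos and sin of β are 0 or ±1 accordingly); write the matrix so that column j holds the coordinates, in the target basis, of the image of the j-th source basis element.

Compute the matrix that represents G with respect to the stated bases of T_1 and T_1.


the matrix is [[1, 0, 0]; [0, -239/28561, -28560/28561]; [0, 28560/28561, -239/28561]] (rows listed top to bottom)

image of 1: 1
image of cos x: -(239/28561)cos x + (28560/28561)sin x
image of sin x: -(28560/28561)cos x - (239/28561)sin x
each image's coordinates form column j of the matrix


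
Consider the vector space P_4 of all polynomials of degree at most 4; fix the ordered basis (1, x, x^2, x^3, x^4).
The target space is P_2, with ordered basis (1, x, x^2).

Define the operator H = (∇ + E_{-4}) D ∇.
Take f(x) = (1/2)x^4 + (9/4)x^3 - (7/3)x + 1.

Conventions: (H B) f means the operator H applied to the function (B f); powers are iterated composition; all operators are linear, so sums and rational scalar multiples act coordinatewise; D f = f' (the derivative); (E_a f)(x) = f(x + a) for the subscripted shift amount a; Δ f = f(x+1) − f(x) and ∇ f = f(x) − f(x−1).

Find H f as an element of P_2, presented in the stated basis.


the image equals g(x) = 6x^2 - (57/2)x + 251/4

∇ f = 2x^3 + (15/4)x^2 - (19/4)x - 7/12
D ∇ f = 6x^2 + (15/2)x - 19/4
∇ (D ∇) f = 12x + 3/2
E_{-4} (D ∇) f = 6x^2 - (81/2)x + 245/4
(∇ + E_{-4}) (D ∇) f = 6x^2 - (57/2)x + 251/4


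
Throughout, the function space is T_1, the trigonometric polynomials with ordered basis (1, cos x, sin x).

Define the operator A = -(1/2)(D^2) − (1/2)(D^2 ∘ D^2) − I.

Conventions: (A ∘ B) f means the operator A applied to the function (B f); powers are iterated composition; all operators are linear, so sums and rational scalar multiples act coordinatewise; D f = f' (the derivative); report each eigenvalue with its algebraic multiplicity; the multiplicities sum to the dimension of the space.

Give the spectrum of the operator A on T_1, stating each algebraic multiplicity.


λ = -1 (multiplicity 3)

image of 1: -1
image of cos x: -cos x
image of sin x: -sin x
the matrix is diagonal; its diagonal is (-1, -1, -1)
for a triangular matrix the eigenvalues are the diagonal entries, with algebraic multiplicity their repetition count


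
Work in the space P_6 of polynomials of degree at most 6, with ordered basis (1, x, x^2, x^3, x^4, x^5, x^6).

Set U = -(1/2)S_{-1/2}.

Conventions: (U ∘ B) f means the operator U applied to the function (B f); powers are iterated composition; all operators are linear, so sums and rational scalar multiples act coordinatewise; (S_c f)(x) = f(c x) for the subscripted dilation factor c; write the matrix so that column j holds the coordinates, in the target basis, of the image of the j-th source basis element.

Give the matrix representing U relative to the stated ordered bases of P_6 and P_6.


image of 1: -1/2
image of x: (1/4)x
image of x^2: -(1/8)x^2
image of x^3: (1/16)x^3
image of x^4: -(1/32)x^4
image of x^5: (1/64)x^5
image of x^6: -(1/128)x^6
each image's coordinates form column j of the matrix

the matrix is [[-1/2, 0, 0, 0, 0, 0, 0]; [0, 1/4, 0, 0, 0, 0, 0]; [0, 0, -1/8, 0, 0, 0, 0]; [0, 0, 0, 1/16, 0, 0, 0]; [0, 0, 0, 0, -1/32, 0, 0]; [0, 0, 0, 0, 0, 1/64, 0]; [0, 0, 0, 0, 0, 0, -1/128]] (rows listed top to bottom)


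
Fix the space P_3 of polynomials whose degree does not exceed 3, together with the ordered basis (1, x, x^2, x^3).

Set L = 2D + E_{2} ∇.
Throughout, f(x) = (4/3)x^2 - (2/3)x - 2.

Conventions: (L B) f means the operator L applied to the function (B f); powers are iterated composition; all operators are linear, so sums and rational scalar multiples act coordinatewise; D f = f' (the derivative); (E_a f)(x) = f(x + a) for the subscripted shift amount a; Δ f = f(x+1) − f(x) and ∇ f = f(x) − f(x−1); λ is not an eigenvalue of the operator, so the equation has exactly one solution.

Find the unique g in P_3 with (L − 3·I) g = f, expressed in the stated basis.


write g with unknown coordinates in the stated basis and equate coefficients in (L − 3·I) g = f
solving from the highest basis element down gives g = -(4/9)x^2 - (2/3)x - 4/9
check: L g = -(8/3)x - 10/3
so L g − 3·g = (4/3)x^2 - (2/3)x - 2 = f ✓

the result is g(x) = -(4/9)x^2 - (2/3)x - 4/9


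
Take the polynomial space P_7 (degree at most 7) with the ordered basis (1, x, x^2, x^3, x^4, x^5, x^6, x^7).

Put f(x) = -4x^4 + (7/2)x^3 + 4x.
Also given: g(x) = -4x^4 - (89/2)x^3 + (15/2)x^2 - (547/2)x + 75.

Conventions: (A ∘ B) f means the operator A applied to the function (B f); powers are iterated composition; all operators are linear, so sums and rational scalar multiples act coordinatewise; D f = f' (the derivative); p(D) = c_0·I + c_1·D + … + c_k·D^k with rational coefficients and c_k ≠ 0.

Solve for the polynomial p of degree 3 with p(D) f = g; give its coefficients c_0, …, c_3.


D^0 f = -4x^4 + (7/2)x^3 + 4x
D^1 f = -16x^3 + (21/2)x^2 + 4
D^2 f = -48x^2 + 21x
D^3 f = -96x + 21
matching coefficients of g against c_0 f + c_1 Df + … from the top degree down determines the c_i
solution: c_0 = 1, c_1 = 3, c_2 = 1/2, c_3 = 3

c_0 = 1, c_1 = 3, c_2 = 1/2, c_3 = 3


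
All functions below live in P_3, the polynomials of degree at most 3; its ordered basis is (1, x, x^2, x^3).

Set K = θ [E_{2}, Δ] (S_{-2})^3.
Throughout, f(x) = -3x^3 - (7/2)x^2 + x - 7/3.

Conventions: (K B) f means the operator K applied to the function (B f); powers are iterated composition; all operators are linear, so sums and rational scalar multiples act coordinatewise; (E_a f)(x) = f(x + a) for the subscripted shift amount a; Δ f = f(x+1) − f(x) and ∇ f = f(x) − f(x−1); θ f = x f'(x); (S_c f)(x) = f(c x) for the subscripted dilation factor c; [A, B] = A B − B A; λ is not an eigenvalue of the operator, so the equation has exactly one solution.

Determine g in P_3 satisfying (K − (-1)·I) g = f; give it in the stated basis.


write g with unknown coordinates in the stated basis and equate coefficients in (K − (-1)·I) g = f
solving from the highest basis element down gives g = -3x^3 - (7/2)x^2 + x - 7/3
check: K g = 0
so K g − (-1)·g = -3x^3 - (7/2)x^2 + x - 7/3 = f ✓

the image equals g(x) = -3x^3 - (7/2)x^2 + x - 7/3


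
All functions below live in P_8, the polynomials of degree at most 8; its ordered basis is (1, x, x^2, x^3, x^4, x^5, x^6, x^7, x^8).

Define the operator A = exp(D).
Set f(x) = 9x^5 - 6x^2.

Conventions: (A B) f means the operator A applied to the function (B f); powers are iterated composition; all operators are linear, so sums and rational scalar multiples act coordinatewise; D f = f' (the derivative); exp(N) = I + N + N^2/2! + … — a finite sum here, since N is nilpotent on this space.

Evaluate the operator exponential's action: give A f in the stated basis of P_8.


order-1 term: 45x^4 - 12x
order-2 term: 90x^3 - 6
order-3 term: 90x^2
order-4 term: 45x
order-5 term: 9
the series for exp(D) f terminates at order 5
exp(D) f = 9x^5 + 45x^4 + 90x^3 + 84x^2 + 33x + 3

the image equals g(x) = 9x^5 + 45x^4 + 90x^3 + 84x^2 + 33x + 3


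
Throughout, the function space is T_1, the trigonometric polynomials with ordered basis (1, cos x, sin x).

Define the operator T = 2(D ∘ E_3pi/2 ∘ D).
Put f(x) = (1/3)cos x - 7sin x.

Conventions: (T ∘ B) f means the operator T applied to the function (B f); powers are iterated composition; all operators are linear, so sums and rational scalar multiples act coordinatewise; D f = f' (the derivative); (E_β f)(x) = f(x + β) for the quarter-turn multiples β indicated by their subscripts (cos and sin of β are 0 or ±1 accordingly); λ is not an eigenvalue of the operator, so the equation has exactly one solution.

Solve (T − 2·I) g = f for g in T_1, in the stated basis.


the image equals g(x) = (5/3)cos x + (11/6)sin x

write g with unknown coordinates in the stated basis and equate coefficients in (T − 2·I) g = f
solving from the highest basis element down gives g = (5/3)cos x + (11/6)sin x
check: T g = (11/3)cos x - (10/3)sin x
so T g − 2·g = (1/3)cos x - 7sin x = f ✓


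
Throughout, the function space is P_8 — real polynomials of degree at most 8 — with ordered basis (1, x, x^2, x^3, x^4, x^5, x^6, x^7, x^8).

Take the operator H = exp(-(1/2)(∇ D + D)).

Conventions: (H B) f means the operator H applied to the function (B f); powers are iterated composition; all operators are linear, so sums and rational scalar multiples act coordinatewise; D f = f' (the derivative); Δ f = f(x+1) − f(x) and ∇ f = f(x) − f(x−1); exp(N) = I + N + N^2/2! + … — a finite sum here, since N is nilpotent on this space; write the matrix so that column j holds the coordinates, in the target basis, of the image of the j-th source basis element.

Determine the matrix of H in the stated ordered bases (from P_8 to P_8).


image of 1: 1
image of x: x - 1/2
image of x^2: x^2 - x - 3/4
image of x^3: x^3 - (3/2)x^2 - (9/4)x + 23/8
image of x^4: x^4 - 2x^3 - (9/2)x^2 + (23/2)x - 55/16
image of x^5: x^5 - (5/2)x^4 - (15/2)x^3 + (115/4)x^2 - (275/16)x - 321/32
image of x^6: x^6 - 3x^5 - (45/4)x^4 + (115/2)x^3 - (825/16)x^2 - (963/16)x + 4549/64
image of x^7: x^7 - (7/2)x^6 - (63/4)x^5 + (805/8)x^4 - (1925/16)x^3 - (6741/32)x^2 + (31843/64)x - 23465/128
image of x^8: x^8 - 4x^7 - 21x^6 + 161x^5 - (1925/8)x^4 - (2247/4)x^3 + (31843/16)x^2 - (23465/16)x - 50863/256
each image's coordinates form column j of the matrix

the matrix is [[1, -1/2, -3/4, 23/8, -55/16, -321/32, 4549/64, -23465/128, -50863/256]; [0, 1, -1, -9/4, 23/2, -275/16, -963/16, 31843/64, -23465/16]; [0, 0, 1, -3/2, -9/2, 115/4, -825/16, -6741/32, 31843/16]; [0, 0, 0, 1, -2, -15/2, 115/2, -1925/16, -2247/4]; [0, 0, 0, 0, 1, -5/2, -45/4, 805/8, -1925/8]; [0, 0, 0, 0, 0, 1, -3, -63/4, 161]; [0, 0, 0, 0, 0, 0, 1, -7/2, -21]; [0, 0, 0, 0, 0, 0, 0, 1, -4]; [0, 0, 0, 0, 0, 0, 0, 0, 1]] (rows listed top to bottom)


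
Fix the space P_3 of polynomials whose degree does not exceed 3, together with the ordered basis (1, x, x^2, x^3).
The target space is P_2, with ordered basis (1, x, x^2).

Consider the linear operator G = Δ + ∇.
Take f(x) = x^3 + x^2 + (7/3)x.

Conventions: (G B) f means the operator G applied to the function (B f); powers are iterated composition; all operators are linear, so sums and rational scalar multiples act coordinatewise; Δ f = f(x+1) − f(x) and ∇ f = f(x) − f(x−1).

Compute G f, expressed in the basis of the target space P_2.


Δ f = 3x^2 + 5x + 13/3
∇ f = 3x^2 - x + 7/3
(Δ + ∇) f = 6x^2 + 4x + 20/3

the image equals g(x) = 6x^2 + 4x + 20/3


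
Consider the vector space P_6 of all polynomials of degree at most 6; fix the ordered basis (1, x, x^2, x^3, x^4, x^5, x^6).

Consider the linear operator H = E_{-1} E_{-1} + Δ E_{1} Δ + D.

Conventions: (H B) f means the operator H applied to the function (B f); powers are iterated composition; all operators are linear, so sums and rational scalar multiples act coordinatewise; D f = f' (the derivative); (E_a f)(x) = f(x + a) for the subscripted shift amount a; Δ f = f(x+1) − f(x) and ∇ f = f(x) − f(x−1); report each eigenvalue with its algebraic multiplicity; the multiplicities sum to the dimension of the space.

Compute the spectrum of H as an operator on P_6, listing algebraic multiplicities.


λ = 1 (multiplicity 7)

image of 1: 1
image of x: x - 1
image of x^2: x^2 - 2x + 6
image of x^3: x^3 - 3x^2 + 18x + 4
image of x^4: x^4 - 4x^3 + 36x^2 + 16x + 66
image of x^5: x^5 - 5x^4 + 60x^3 + 40x^2 + 330x + 148
image of x^6: x^6 - 6x^5 + 90x^4 + 80x^3 + 990x^2 + 888x + 666
the matrix is upper triangular; its diagonal is (1, 1, 1, 1, 1, 1, 1)
for a triangular matrix the eigenvalues are the diagonal entries, with algebraic multiplicity their repetition count


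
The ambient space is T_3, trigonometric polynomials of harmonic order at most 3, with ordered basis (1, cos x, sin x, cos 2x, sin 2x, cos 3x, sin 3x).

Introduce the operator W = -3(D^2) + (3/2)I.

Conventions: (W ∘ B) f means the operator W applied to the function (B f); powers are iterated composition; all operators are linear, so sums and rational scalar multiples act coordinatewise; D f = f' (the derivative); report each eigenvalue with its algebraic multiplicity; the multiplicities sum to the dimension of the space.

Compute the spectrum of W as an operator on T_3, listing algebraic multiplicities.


λ = 3/2 (multiplicity 1), λ = 9/2 (multiplicity 2), λ = 27/2 (multiplicity 2), λ = 57/2 (multiplicity 2)

image of 1: 3/2
image of cos x: (9/2)cos x
image of sin x: (9/2)sin x
image of cos 2x: (27/2)cos 2x
image of sin 2x: (27/2)sin 2x
image of cos 3x: (57/2)cos 3x
image of sin 3x: (57/2)sin 3x
the matrix is diagonal; its diagonal is (3/2, 9/2, 9/2, 27/2, 27/2, 57/2, 57/2)
for a triangular matrix the eigenvalues are the diagonal entries, with algebraic multiplicity their repetition count


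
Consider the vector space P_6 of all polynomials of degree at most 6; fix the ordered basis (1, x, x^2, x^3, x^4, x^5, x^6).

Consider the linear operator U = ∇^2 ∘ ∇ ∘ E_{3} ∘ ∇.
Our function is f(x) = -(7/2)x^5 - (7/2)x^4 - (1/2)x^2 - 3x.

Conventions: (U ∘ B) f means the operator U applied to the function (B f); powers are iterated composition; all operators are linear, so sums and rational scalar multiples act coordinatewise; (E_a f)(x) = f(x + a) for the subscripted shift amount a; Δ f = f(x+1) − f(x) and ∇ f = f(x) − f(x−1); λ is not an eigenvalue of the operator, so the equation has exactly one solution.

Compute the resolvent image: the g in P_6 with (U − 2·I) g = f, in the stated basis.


write g with unknown coordinates in the stated basis and equate coefficients in (U − 2·I) g = f
solving from the highest basis element down gives g = (7/4)x^5 + (7/4)x^4 + (1/4)x^2 + (213/2)x + 126
check: U g = 210x + 252
so U g − 2·g = -(7/2)x^5 - (7/2)x^4 - (1/2)x^2 - 3x = f ✓

the result is g(x) = (7/4)x^5 + (7/4)x^4 + (1/4)x^2 + (213/2)x + 126


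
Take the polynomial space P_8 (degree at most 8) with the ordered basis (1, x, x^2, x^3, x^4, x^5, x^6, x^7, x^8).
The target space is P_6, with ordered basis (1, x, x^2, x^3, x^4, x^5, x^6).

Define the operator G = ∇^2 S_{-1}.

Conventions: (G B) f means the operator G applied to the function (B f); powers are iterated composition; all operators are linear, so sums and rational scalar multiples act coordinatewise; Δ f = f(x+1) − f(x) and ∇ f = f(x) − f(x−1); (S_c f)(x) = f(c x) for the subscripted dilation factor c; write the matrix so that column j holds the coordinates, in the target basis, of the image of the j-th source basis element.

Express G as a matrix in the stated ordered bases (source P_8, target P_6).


image of 1: 0
image of x: 0
image of x^2: 2
image of x^3: -6x + 6
image of x^4: 12x^2 - 24x + 14
image of x^5: -20x^3 + 60x^2 - 70x + 30
image of x^6: 30x^4 - 120x^3 + 210x^2 - 180x + 62
image of x^7: -42x^5 + 210x^4 - 490x^3 + 630x^2 - 434x + 126
image of x^8: 56x^6 - 336x^5 + 980x^4 - 1680x^3 + 1736x^2 - 1008x + 254
each image's coordinates form column j of the matrix

the matrix is [[0, 0, 2, 6, 14, 30, 62, 126, 254]; [0, 0, 0, -6, -24, -70, -180, -434, -1008]; [0, 0, 0, 0, 12, 60, 210, 630, 1736]; [0, 0, 0, 0, 0, -20, -120, -490, -1680]; [0, 0, 0, 0, 0, 0, 30, 210, 980]; [0, 0, 0, 0, 0, 0, 0, -42, -336]; [0, 0, 0, 0, 0, 0, 0, 0, 56]] (rows listed top to bottom)


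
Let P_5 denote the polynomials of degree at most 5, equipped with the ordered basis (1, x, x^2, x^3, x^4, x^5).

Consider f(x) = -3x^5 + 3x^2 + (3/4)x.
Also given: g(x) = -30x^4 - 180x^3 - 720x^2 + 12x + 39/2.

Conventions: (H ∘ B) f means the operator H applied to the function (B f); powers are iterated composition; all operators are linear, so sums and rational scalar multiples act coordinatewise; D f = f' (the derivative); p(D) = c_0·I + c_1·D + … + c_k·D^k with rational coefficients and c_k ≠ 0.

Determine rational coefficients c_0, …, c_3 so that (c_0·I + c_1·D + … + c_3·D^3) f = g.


c_0 = 0, c_1 = 2, c_2 = 3, c_3 = 4

D^0 f = -3x^5 + 3x^2 + (3/4)x
D^1 f = -15x^4 + 6x + 3/4
D^2 f = -60x^3 + 6
D^3 f = -180x^2
matching coefficients of g against c_0 f + c_1 Df + … from the top degree down determines the c_i
solution: c_0 = 0, c_1 = 2, c_2 = 3, c_3 = 4


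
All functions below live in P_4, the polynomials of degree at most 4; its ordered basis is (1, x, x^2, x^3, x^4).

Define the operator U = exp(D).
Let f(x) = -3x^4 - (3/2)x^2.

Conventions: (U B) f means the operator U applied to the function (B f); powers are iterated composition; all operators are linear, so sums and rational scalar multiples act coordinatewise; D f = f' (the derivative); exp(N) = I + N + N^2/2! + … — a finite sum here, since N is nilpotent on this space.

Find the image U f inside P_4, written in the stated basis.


the image equals g(x) = -3x^4 - 12x^3 - (39/2)x^2 - 15x - 9/2

order-1 term: -12x^3 - 3x
order-2 term: -18x^2 - 3/2
order-3 term: -12x
order-4 term: -3
the series for exp(D) f terminates at order 4
exp(D) f = -3x^4 - 12x^3 - (39/2)x^2 - 15x - 9/2


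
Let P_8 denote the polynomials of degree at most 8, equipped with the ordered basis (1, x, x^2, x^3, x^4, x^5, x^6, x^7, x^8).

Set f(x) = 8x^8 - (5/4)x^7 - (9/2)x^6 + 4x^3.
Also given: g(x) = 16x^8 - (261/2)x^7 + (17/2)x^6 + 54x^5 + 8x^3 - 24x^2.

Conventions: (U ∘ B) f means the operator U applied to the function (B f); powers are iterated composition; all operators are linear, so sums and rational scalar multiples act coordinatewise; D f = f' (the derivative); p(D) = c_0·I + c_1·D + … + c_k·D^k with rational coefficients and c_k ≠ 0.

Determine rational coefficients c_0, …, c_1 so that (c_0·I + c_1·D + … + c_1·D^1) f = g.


D^0 f = 8x^8 - (5/4)x^7 - (9/2)x^6 + 4x^3
D^1 f = 64x^7 - (35/4)x^6 - 27x^5 + 12x^2
matching coefficients of g against c_0 f + c_1 Df + … from the top degree down determines the c_i
solution: c_0 = 2, c_1 = -2

p(D) = 2·I − 2·D, i.e. c_0 = 2, c_1 = -2


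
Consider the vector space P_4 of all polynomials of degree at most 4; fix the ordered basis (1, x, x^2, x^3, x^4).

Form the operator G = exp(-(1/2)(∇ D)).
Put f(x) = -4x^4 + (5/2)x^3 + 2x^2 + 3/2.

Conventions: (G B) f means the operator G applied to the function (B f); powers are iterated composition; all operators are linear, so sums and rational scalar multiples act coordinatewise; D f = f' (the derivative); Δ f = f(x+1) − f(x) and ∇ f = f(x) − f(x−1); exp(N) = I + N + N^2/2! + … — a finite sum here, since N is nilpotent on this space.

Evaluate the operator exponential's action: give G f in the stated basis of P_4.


the result is g(x) = -4x^4 + (5/2)x^3 + 26x^2 - (63/2)x - 3/4

order-1 term: 24x^2 - (63/2)x + 39/4
order-2 term: -12
the series for exp(-(1/2)(∇ D)) f terminates at order 2
exp(-(1/2)(∇ D)) f = -4x^4 + (5/2)x^3 + 26x^2 - (63/2)x - 3/4


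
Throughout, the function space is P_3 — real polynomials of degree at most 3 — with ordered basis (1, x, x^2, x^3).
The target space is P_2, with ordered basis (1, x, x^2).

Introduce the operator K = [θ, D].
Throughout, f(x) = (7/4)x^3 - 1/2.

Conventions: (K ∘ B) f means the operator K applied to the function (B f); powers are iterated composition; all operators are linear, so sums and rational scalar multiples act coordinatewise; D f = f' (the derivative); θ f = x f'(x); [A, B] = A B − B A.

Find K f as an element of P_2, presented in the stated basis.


D f = (21/4)x^2
θ D f = (21/2)x^2
θ f = (21/4)x^3
D θ f = (63/4)x^2
[θ, D] f = -(21/4)x^2

the result is g(x) = -(21/4)x^2


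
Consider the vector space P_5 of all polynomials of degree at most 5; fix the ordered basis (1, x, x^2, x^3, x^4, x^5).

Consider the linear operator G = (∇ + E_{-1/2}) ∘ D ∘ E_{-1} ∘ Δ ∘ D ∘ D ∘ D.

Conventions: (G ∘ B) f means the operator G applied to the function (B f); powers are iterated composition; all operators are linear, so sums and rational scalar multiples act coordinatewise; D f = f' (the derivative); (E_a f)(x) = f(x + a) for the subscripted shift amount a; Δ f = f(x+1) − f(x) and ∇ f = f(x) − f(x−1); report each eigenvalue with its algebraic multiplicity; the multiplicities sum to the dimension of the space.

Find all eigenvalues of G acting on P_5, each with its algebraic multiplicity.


λ = 0 (multiplicity 6)

image of 1: 0
image of x: 0
image of x^2: 0
image of x^3: 0
image of x^4: 0
image of x^5: 120
the matrix is upper triangular; its diagonal is (0, 0, 0, 0, 0, 0)
for a triangular matrix the eigenvalues are the diagonal entries, with algebraic multiplicity their repetition count


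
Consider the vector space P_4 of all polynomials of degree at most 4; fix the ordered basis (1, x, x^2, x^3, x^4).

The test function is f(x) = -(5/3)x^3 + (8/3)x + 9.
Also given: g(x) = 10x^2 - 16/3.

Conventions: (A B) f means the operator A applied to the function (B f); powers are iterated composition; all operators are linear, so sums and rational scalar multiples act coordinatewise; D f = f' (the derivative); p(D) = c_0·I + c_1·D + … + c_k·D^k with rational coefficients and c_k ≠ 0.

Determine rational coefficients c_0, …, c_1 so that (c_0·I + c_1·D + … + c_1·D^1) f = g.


D^0 f = -(5/3)x^3 + (8/3)x + 9
D^1 f = -5x^2 + 8/3
matching coefficients of g against c_0 f + c_1 Df + … from the top degree down determines the c_i
solution: c_0 = 0, c_1 = -2

p(D) = -2·D, i.e. c_0 = 0, c_1 = -2
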